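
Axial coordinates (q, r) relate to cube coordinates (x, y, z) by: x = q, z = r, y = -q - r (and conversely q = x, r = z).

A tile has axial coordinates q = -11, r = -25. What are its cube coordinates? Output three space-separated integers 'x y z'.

x = q = -11
z = r = -25
y = -x - z = -(-11) - (-25) = 36

Answer: -11 36 -25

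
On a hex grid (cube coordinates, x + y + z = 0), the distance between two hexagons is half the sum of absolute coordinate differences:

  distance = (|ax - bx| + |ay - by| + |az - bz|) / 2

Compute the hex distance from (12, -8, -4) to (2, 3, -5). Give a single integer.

Answer: 11

Derivation:
|ax - bx| = |12 - 2| = 10
|ay - by| = |-8 - 3| = 11
|az - bz| = |-4 - (-5)| = 1
distance = (10 + 11 + 1) / 2 = 22 / 2 = 11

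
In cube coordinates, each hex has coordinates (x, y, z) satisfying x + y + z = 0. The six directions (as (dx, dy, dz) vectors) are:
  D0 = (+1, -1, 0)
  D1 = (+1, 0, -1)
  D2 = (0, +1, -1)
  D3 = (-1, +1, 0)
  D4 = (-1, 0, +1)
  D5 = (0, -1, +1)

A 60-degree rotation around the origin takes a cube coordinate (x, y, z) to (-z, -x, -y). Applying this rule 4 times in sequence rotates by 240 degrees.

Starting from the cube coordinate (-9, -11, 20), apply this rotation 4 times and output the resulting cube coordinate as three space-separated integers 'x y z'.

Start: (-9, -11, 20)
Step 1: (-9, -11, 20) -> (-(20), -(-9), -(-11)) = (-20, 9, 11)
Step 2: (-20, 9, 11) -> (-(11), -(-20), -(9)) = (-11, 20, -9)
Step 3: (-11, 20, -9) -> (-(-9), -(-11), -(20)) = (9, 11, -20)
Step 4: (9, 11, -20) -> (-(-20), -(9), -(11)) = (20, -9, -11)

Answer: 20 -9 -11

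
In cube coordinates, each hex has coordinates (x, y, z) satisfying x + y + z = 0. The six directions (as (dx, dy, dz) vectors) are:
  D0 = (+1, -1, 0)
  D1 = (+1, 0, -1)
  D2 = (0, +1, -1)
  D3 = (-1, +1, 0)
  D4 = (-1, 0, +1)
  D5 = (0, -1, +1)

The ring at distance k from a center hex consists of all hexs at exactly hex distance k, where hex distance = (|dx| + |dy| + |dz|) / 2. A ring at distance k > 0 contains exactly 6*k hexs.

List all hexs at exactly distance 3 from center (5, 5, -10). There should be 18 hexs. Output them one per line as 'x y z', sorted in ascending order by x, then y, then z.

Answer: 2 5 -7
2 6 -8
2 7 -9
2 8 -10
3 4 -7
3 8 -11
4 3 -7
4 8 -12
5 2 -7
5 8 -13
6 2 -8
6 7 -13
7 2 -9
7 6 -13
8 2 -10
8 3 -11
8 4 -12
8 5 -13

Derivation:
Walk ring at distance 3 from (5, 5, -10):
Start at center + D4*3 = (2, 5, -7)
  hex 0: (2, 5, -7)
  hex 1: (3, 4, -7)
  hex 2: (4, 3, -7)
  hex 3: (5, 2, -7)
  hex 4: (6, 2, -8)
  hex 5: (7, 2, -9)
  hex 6: (8, 2, -10)
  hex 7: (8, 3, -11)
  hex 8: (8, 4, -12)
  hex 9: (8, 5, -13)
  hex 10: (7, 6, -13)
  hex 11: (6, 7, -13)
  hex 12: (5, 8, -13)
  hex 13: (4, 8, -12)
  hex 14: (3, 8, -11)
  hex 15: (2, 8, -10)
  hex 16: (2, 7, -9)
  hex 17: (2, 6, -8)
Sorted: 18 hexes.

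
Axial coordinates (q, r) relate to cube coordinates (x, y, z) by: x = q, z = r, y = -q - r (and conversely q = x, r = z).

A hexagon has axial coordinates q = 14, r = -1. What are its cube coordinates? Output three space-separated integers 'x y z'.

x = q = 14
z = r = -1
y = -x - z = -(14) - (-1) = -13

Answer: 14 -13 -1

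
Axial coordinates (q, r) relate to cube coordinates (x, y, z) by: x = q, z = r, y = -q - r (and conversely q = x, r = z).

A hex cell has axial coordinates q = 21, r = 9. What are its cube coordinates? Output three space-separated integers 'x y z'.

Answer: 21 -30 9

Derivation:
x = q = 21
z = r = 9
y = -x - z = -(21) - (9) = -30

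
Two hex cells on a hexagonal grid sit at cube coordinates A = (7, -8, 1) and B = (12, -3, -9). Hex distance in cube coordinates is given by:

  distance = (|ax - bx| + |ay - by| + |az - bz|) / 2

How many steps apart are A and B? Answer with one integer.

|ax - bx| = |7 - 12| = 5
|ay - by| = |-8 - (-3)| = 5
|az - bz| = |1 - (-9)| = 10
distance = (5 + 5 + 10) / 2 = 20 / 2 = 10

Answer: 10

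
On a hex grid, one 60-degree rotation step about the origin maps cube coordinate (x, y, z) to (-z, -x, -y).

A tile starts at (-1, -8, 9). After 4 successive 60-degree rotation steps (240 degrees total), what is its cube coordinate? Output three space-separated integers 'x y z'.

Start: (-1, -8, 9)
Step 1: (-1, -8, 9) -> (-(9), -(-1), -(-8)) = (-9, 1, 8)
Step 2: (-9, 1, 8) -> (-(8), -(-9), -(1)) = (-8, 9, -1)
Step 3: (-8, 9, -1) -> (-(-1), -(-8), -(9)) = (1, 8, -9)
Step 4: (1, 8, -9) -> (-(-9), -(1), -(8)) = (9, -1, -8)

Answer: 9 -1 -8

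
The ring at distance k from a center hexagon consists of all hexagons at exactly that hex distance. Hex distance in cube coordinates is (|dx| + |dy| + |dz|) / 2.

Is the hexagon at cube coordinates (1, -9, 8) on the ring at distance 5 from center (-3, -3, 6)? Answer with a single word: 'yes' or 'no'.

Answer: no

Derivation:
|px - cx| = |1 - (-3)| = 4
|py - cy| = |-9 - (-3)| = 6
|pz - cz| = |8 - 6| = 2
distance = (4+6+2)/2 = 12/2 = 6
radius = 5; distance != radius -> no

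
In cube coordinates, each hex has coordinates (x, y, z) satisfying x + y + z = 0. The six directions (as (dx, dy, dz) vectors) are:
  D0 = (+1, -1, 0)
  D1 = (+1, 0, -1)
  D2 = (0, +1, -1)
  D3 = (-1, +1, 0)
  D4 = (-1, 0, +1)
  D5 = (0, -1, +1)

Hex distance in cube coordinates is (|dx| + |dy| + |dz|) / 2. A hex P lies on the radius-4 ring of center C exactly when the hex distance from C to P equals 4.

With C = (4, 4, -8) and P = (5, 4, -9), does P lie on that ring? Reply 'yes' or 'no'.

|px - cx| = |5 - 4| = 1
|py - cy| = |4 - 4| = 0
|pz - cz| = |-9 - (-8)| = 1
distance = (1+0+1)/2 = 2/2 = 1
radius = 4; distance != radius -> no

Answer: no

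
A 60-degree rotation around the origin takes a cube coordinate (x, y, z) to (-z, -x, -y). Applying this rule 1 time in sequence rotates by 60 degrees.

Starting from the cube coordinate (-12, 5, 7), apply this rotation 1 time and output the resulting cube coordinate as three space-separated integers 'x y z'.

Answer: -7 12 -5

Derivation:
Start: (-12, 5, 7)
Step 1: (-12, 5, 7) -> (-(7), -(-12), -(5)) = (-7, 12, -5)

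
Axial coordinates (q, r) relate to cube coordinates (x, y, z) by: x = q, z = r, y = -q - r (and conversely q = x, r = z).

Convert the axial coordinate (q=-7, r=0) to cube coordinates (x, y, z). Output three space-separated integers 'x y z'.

x = q = -7
z = r = 0
y = -x - z = -(-7) - (0) = 7

Answer: -7 7 0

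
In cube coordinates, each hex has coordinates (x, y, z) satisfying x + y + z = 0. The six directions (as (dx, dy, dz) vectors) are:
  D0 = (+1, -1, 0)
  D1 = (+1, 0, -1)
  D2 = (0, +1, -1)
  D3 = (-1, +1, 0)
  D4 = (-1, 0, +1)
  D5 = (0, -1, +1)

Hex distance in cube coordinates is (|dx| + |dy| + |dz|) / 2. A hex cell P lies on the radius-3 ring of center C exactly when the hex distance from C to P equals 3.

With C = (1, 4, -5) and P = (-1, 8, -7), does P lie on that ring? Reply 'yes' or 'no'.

Answer: no

Derivation:
|px - cx| = |-1 - 1| = 2
|py - cy| = |8 - 4| = 4
|pz - cz| = |-7 - (-5)| = 2
distance = (2+4+2)/2 = 8/2 = 4
radius = 3; distance != radius -> no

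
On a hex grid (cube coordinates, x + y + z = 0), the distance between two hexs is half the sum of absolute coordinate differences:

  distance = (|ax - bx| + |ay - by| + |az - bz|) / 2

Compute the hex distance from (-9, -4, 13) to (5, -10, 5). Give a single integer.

Answer: 14

Derivation:
|ax - bx| = |-9 - 5| = 14
|ay - by| = |-4 - (-10)| = 6
|az - bz| = |13 - 5| = 8
distance = (14 + 6 + 8) / 2 = 28 / 2 = 14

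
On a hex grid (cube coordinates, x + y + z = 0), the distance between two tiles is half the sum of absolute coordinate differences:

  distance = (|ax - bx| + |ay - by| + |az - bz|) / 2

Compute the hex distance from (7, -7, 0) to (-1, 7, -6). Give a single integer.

|ax - bx| = |7 - (-1)| = 8
|ay - by| = |-7 - 7| = 14
|az - bz| = |0 - (-6)| = 6
distance = (8 + 14 + 6) / 2 = 28 / 2 = 14

Answer: 14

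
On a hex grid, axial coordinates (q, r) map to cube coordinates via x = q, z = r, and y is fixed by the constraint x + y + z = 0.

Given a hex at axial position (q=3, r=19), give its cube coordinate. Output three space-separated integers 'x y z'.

Answer: 3 -22 19

Derivation:
x = q = 3
z = r = 19
y = -x - z = -(3) - (19) = -22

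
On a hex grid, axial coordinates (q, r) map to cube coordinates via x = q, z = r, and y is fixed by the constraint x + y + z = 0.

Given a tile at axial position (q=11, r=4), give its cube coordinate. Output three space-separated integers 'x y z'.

Answer: 11 -15 4

Derivation:
x = q = 11
z = r = 4
y = -x - z = -(11) - (4) = -15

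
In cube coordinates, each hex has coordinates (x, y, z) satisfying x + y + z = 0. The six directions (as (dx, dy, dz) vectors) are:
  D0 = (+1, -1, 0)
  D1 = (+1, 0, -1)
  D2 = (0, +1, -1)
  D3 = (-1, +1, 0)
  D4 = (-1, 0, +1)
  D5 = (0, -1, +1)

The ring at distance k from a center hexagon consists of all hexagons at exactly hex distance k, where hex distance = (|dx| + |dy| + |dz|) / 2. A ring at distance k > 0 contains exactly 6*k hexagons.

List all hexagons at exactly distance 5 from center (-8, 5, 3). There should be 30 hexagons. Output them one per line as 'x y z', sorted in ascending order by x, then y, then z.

Walk ring at distance 5 from (-8, 5, 3):
Start at center + D4*5 = (-13, 5, 8)
  hex 0: (-13, 5, 8)
  hex 1: (-12, 4, 8)
  hex 2: (-11, 3, 8)
  hex 3: (-10, 2, 8)
  hex 4: (-9, 1, 8)
  hex 5: (-8, 0, 8)
  hex 6: (-7, 0, 7)
  hex 7: (-6, 0, 6)
  hex 8: (-5, 0, 5)
  hex 9: (-4, 0, 4)
  hex 10: (-3, 0, 3)
  hex 11: (-3, 1, 2)
  hex 12: (-3, 2, 1)
  hex 13: (-3, 3, 0)
  hex 14: (-3, 4, -1)
  hex 15: (-3, 5, -2)
  hex 16: (-4, 6, -2)
  hex 17: (-5, 7, -2)
  hex 18: (-6, 8, -2)
  hex 19: (-7, 9, -2)
  hex 20: (-8, 10, -2)
  hex 21: (-9, 10, -1)
  hex 22: (-10, 10, 0)
  hex 23: (-11, 10, 1)
  hex 24: (-12, 10, 2)
  hex 25: (-13, 10, 3)
  hex 26: (-13, 9, 4)
  hex 27: (-13, 8, 5)
  hex 28: (-13, 7, 6)
  hex 29: (-13, 6, 7)
Sorted: 30 hexes.

Answer: -13 5 8
-13 6 7
-13 7 6
-13 8 5
-13 9 4
-13 10 3
-12 4 8
-12 10 2
-11 3 8
-11 10 1
-10 2 8
-10 10 0
-9 1 8
-9 10 -1
-8 0 8
-8 10 -2
-7 0 7
-7 9 -2
-6 0 6
-6 8 -2
-5 0 5
-5 7 -2
-4 0 4
-4 6 -2
-3 0 3
-3 1 2
-3 2 1
-3 3 0
-3 4 -1
-3 5 -2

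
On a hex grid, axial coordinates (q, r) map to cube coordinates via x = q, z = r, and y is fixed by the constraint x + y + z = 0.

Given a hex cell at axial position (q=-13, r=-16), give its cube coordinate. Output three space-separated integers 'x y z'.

Answer: -13 29 -16

Derivation:
x = q = -13
z = r = -16
y = -x - z = -(-13) - (-16) = 29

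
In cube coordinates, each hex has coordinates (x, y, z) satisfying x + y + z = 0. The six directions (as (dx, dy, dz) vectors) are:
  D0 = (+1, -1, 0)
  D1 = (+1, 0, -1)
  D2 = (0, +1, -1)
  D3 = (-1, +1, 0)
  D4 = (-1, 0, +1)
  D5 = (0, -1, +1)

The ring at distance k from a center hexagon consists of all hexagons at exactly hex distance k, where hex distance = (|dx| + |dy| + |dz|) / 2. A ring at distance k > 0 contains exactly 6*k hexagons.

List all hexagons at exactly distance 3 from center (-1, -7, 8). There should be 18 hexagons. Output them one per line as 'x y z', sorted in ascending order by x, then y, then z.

Answer: -4 -7 11
-4 -6 10
-4 -5 9
-4 -4 8
-3 -8 11
-3 -4 7
-2 -9 11
-2 -4 6
-1 -10 11
-1 -4 5
0 -10 10
0 -5 5
1 -10 9
1 -6 5
2 -10 8
2 -9 7
2 -8 6
2 -7 5

Derivation:
Walk ring at distance 3 from (-1, -7, 8):
Start at center + D4*3 = (-4, -7, 11)
  hex 0: (-4, -7, 11)
  hex 1: (-3, -8, 11)
  hex 2: (-2, -9, 11)
  hex 3: (-1, -10, 11)
  hex 4: (0, -10, 10)
  hex 5: (1, -10, 9)
  hex 6: (2, -10, 8)
  hex 7: (2, -9, 7)
  hex 8: (2, -8, 6)
  hex 9: (2, -7, 5)
  hex 10: (1, -6, 5)
  hex 11: (0, -5, 5)
  hex 12: (-1, -4, 5)
  hex 13: (-2, -4, 6)
  hex 14: (-3, -4, 7)
  hex 15: (-4, -4, 8)
  hex 16: (-4, -5, 9)
  hex 17: (-4, -6, 10)
Sorted: 18 hexes.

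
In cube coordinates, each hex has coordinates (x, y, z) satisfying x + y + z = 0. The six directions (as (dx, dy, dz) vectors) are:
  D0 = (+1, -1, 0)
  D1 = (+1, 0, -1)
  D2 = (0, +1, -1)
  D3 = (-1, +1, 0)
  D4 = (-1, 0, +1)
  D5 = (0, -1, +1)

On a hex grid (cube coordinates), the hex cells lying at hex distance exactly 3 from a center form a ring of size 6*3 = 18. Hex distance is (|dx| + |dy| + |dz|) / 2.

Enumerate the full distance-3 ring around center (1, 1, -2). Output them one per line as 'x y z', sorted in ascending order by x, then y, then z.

Walk ring at distance 3 from (1, 1, -2):
Start at center + D4*3 = (-2, 1, 1)
  hex 0: (-2, 1, 1)
  hex 1: (-1, 0, 1)
  hex 2: (0, -1, 1)
  hex 3: (1, -2, 1)
  hex 4: (2, -2, 0)
  hex 5: (3, -2, -1)
  hex 6: (4, -2, -2)
  hex 7: (4, -1, -3)
  hex 8: (4, 0, -4)
  hex 9: (4, 1, -5)
  hex 10: (3, 2, -5)
  hex 11: (2, 3, -5)
  hex 12: (1, 4, -5)
  hex 13: (0, 4, -4)
  hex 14: (-1, 4, -3)
  hex 15: (-2, 4, -2)
  hex 16: (-2, 3, -1)
  hex 17: (-2, 2, 0)
Sorted: 18 hexes.

Answer: -2 1 1
-2 2 0
-2 3 -1
-2 4 -2
-1 0 1
-1 4 -3
0 -1 1
0 4 -4
1 -2 1
1 4 -5
2 -2 0
2 3 -5
3 -2 -1
3 2 -5
4 -2 -2
4 -1 -3
4 0 -4
4 1 -5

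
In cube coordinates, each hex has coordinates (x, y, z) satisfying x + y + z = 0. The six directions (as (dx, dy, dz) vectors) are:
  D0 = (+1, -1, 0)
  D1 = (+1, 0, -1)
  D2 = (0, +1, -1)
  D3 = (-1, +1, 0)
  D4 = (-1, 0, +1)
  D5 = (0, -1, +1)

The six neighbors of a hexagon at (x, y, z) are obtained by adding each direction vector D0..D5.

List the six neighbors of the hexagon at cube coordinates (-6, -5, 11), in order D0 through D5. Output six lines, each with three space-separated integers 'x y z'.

Center: (-6, -5, 11). Add each direction:
  D0: (-6, -5, 11) + (1, -1, 0) = (-5, -6, 11)
  D1: (-6, -5, 11) + (1, 0, -1) = (-5, -5, 10)
  D2: (-6, -5, 11) + (0, 1, -1) = (-6, -4, 10)
  D3: (-6, -5, 11) + (-1, 1, 0) = (-7, -4, 11)
  D4: (-6, -5, 11) + (-1, 0, 1) = (-7, -5, 12)
  D5: (-6, -5, 11) + (0, -1, 1) = (-6, -6, 12)

Answer: -5 -6 11
-5 -5 10
-6 -4 10
-7 -4 11
-7 -5 12
-6 -6 12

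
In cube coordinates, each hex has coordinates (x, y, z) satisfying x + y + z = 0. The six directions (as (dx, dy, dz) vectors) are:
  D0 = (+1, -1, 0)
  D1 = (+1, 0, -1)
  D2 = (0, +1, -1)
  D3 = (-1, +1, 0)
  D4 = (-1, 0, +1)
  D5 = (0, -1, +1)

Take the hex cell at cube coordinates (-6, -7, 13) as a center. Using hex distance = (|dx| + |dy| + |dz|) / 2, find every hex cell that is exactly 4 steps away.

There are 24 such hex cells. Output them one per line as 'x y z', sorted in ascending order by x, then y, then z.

Walk ring at distance 4 from (-6, -7, 13):
Start at center + D4*4 = (-10, -7, 17)
  hex 0: (-10, -7, 17)
  hex 1: (-9, -8, 17)
  hex 2: (-8, -9, 17)
  hex 3: (-7, -10, 17)
  hex 4: (-6, -11, 17)
  hex 5: (-5, -11, 16)
  hex 6: (-4, -11, 15)
  hex 7: (-3, -11, 14)
  hex 8: (-2, -11, 13)
  hex 9: (-2, -10, 12)
  hex 10: (-2, -9, 11)
  hex 11: (-2, -8, 10)
  hex 12: (-2, -7, 9)
  hex 13: (-3, -6, 9)
  hex 14: (-4, -5, 9)
  hex 15: (-5, -4, 9)
  hex 16: (-6, -3, 9)
  hex 17: (-7, -3, 10)
  hex 18: (-8, -3, 11)
  hex 19: (-9, -3, 12)
  hex 20: (-10, -3, 13)
  hex 21: (-10, -4, 14)
  hex 22: (-10, -5, 15)
  hex 23: (-10, -6, 16)
Sorted: 24 hexes.

Answer: -10 -7 17
-10 -6 16
-10 -5 15
-10 -4 14
-10 -3 13
-9 -8 17
-9 -3 12
-8 -9 17
-8 -3 11
-7 -10 17
-7 -3 10
-6 -11 17
-6 -3 9
-5 -11 16
-5 -4 9
-4 -11 15
-4 -5 9
-3 -11 14
-3 -6 9
-2 -11 13
-2 -10 12
-2 -9 11
-2 -8 10
-2 -7 9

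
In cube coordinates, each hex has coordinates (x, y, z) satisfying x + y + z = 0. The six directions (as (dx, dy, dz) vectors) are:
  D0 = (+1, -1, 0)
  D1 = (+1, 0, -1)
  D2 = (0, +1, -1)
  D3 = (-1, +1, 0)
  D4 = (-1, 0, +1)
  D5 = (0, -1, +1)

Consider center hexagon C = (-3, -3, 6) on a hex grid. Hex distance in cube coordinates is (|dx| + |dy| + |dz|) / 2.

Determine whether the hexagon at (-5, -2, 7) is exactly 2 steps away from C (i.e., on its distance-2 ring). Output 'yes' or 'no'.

|px - cx| = |-5 - (-3)| = 2
|py - cy| = |-2 - (-3)| = 1
|pz - cz| = |7 - 6| = 1
distance = (2+1+1)/2 = 4/2 = 2
radius = 2; distance == radius -> yes

Answer: yes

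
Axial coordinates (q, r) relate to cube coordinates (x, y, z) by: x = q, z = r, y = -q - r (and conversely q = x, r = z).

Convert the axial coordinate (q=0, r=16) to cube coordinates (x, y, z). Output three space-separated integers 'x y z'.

x = q = 0
z = r = 16
y = -x - z = -(0) - (16) = -16

Answer: 0 -16 16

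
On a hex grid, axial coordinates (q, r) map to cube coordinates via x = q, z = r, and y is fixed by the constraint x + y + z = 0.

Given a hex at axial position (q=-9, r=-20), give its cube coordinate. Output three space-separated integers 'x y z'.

x = q = -9
z = r = -20
y = -x - z = -(-9) - (-20) = 29

Answer: -9 29 -20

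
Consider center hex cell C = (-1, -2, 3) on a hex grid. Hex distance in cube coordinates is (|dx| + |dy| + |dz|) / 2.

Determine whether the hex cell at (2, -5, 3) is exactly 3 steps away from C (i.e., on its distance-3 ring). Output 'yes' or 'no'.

Answer: yes

Derivation:
|px - cx| = |2 - (-1)| = 3
|py - cy| = |-5 - (-2)| = 3
|pz - cz| = |3 - 3| = 0
distance = (3+3+0)/2 = 6/2 = 3
radius = 3; distance == radius -> yes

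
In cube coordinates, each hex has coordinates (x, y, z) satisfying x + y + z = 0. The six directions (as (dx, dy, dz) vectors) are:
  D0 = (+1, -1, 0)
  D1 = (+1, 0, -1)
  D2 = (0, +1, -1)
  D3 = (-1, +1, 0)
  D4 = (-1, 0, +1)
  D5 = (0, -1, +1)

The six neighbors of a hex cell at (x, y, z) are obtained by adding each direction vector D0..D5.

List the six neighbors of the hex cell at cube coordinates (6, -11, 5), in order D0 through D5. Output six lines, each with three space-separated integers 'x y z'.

Answer: 7 -12 5
7 -11 4
6 -10 4
5 -10 5
5 -11 6
6 -12 6

Derivation:
Center: (6, -11, 5). Add each direction:
  D0: (6, -11, 5) + (1, -1, 0) = (7, -12, 5)
  D1: (6, -11, 5) + (1, 0, -1) = (7, -11, 4)
  D2: (6, -11, 5) + (0, 1, -1) = (6, -10, 4)
  D3: (6, -11, 5) + (-1, 1, 0) = (5, -10, 5)
  D4: (6, -11, 5) + (-1, 0, 1) = (5, -11, 6)
  D5: (6, -11, 5) + (0, -1, 1) = (6, -12, 6)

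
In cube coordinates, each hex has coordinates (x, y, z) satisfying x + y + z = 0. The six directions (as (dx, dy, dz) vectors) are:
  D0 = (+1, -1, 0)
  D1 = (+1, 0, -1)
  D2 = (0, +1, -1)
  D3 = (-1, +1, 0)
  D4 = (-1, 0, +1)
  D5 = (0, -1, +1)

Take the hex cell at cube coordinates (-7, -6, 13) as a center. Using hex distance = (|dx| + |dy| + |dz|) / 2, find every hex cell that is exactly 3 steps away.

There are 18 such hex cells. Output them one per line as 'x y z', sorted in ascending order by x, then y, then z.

Answer: -10 -6 16
-10 -5 15
-10 -4 14
-10 -3 13
-9 -7 16
-9 -3 12
-8 -8 16
-8 -3 11
-7 -9 16
-7 -3 10
-6 -9 15
-6 -4 10
-5 -9 14
-5 -5 10
-4 -9 13
-4 -8 12
-4 -7 11
-4 -6 10

Derivation:
Walk ring at distance 3 from (-7, -6, 13):
Start at center + D4*3 = (-10, -6, 16)
  hex 0: (-10, -6, 16)
  hex 1: (-9, -7, 16)
  hex 2: (-8, -8, 16)
  hex 3: (-7, -9, 16)
  hex 4: (-6, -9, 15)
  hex 5: (-5, -9, 14)
  hex 6: (-4, -9, 13)
  hex 7: (-4, -8, 12)
  hex 8: (-4, -7, 11)
  hex 9: (-4, -6, 10)
  hex 10: (-5, -5, 10)
  hex 11: (-6, -4, 10)
  hex 12: (-7, -3, 10)
  hex 13: (-8, -3, 11)
  hex 14: (-9, -3, 12)
  hex 15: (-10, -3, 13)
  hex 16: (-10, -4, 14)
  hex 17: (-10, -5, 15)
Sorted: 18 hexes.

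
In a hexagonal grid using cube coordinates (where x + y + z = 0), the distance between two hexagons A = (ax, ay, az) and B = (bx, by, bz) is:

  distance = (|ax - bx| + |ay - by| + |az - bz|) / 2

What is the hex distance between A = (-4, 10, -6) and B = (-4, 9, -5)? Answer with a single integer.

Answer: 1

Derivation:
|ax - bx| = |-4 - (-4)| = 0
|ay - by| = |10 - 9| = 1
|az - bz| = |-6 - (-5)| = 1
distance = (0 + 1 + 1) / 2 = 2 / 2 = 1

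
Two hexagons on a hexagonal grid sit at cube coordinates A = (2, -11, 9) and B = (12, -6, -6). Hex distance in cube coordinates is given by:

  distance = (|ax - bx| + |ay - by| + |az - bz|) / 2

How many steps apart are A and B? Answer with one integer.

Answer: 15

Derivation:
|ax - bx| = |2 - 12| = 10
|ay - by| = |-11 - (-6)| = 5
|az - bz| = |9 - (-6)| = 15
distance = (10 + 5 + 15) / 2 = 30 / 2 = 15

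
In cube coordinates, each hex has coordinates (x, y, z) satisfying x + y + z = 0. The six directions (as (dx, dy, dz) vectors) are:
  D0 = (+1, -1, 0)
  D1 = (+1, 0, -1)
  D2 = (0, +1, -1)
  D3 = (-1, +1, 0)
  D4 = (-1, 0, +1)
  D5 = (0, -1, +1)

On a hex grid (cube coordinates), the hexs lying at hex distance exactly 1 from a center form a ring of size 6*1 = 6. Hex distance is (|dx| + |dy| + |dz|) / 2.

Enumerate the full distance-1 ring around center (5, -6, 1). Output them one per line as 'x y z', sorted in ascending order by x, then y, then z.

Answer: 4 -6 2
4 -5 1
5 -7 2
5 -5 0
6 -7 1
6 -6 0

Derivation:
Walk ring at distance 1 from (5, -6, 1):
Start at center + D4*1 = (4, -6, 2)
  hex 0: (4, -6, 2)
  hex 1: (5, -7, 2)
  hex 2: (6, -7, 1)
  hex 3: (6, -6, 0)
  hex 4: (5, -5, 0)
  hex 5: (4, -5, 1)
Sorted: 6 hexes.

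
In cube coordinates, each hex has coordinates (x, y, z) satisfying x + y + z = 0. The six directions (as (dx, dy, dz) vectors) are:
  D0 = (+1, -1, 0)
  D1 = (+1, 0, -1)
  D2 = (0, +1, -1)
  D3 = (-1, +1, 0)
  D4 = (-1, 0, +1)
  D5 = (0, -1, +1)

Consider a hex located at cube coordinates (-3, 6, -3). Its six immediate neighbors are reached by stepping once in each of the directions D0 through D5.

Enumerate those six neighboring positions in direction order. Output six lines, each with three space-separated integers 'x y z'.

Answer: -2 5 -3
-2 6 -4
-3 7 -4
-4 7 -3
-4 6 -2
-3 5 -2

Derivation:
Center: (-3, 6, -3). Add each direction:
  D0: (-3, 6, -3) + (1, -1, 0) = (-2, 5, -3)
  D1: (-3, 6, -3) + (1, 0, -1) = (-2, 6, -4)
  D2: (-3, 6, -3) + (0, 1, -1) = (-3, 7, -4)
  D3: (-3, 6, -3) + (-1, 1, 0) = (-4, 7, -3)
  D4: (-3, 6, -3) + (-1, 0, 1) = (-4, 6, -2)
  D5: (-3, 6, -3) + (0, -1, 1) = (-3, 5, -2)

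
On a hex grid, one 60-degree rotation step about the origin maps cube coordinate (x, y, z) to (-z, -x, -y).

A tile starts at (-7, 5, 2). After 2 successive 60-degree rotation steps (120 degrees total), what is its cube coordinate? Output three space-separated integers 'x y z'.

Start: (-7, 5, 2)
Step 1: (-7, 5, 2) -> (-(2), -(-7), -(5)) = (-2, 7, -5)
Step 2: (-2, 7, -5) -> (-(-5), -(-2), -(7)) = (5, 2, -7)

Answer: 5 2 -7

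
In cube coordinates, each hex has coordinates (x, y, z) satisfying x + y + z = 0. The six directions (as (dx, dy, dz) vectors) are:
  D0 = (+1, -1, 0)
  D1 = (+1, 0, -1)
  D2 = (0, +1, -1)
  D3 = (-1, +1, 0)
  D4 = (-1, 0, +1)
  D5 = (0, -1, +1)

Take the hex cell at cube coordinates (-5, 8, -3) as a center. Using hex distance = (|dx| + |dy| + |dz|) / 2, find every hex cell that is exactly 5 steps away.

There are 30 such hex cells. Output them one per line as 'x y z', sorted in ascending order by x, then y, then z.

Walk ring at distance 5 from (-5, 8, -3):
Start at center + D4*5 = (-10, 8, 2)
  hex 0: (-10, 8, 2)
  hex 1: (-9, 7, 2)
  hex 2: (-8, 6, 2)
  hex 3: (-7, 5, 2)
  hex 4: (-6, 4, 2)
  hex 5: (-5, 3, 2)
  hex 6: (-4, 3, 1)
  hex 7: (-3, 3, 0)
  hex 8: (-2, 3, -1)
  hex 9: (-1, 3, -2)
  hex 10: (0, 3, -3)
  hex 11: (0, 4, -4)
  hex 12: (0, 5, -5)
  hex 13: (0, 6, -6)
  hex 14: (0, 7, -7)
  hex 15: (0, 8, -8)
  hex 16: (-1, 9, -8)
  hex 17: (-2, 10, -8)
  hex 18: (-3, 11, -8)
  hex 19: (-4, 12, -8)
  hex 20: (-5, 13, -8)
  hex 21: (-6, 13, -7)
  hex 22: (-7, 13, -6)
  hex 23: (-8, 13, -5)
  hex 24: (-9, 13, -4)
  hex 25: (-10, 13, -3)
  hex 26: (-10, 12, -2)
  hex 27: (-10, 11, -1)
  hex 28: (-10, 10, 0)
  hex 29: (-10, 9, 1)
Sorted: 30 hexes.

Answer: -10 8 2
-10 9 1
-10 10 0
-10 11 -1
-10 12 -2
-10 13 -3
-9 7 2
-9 13 -4
-8 6 2
-8 13 -5
-7 5 2
-7 13 -6
-6 4 2
-6 13 -7
-5 3 2
-5 13 -8
-4 3 1
-4 12 -8
-3 3 0
-3 11 -8
-2 3 -1
-2 10 -8
-1 3 -2
-1 9 -8
0 3 -3
0 4 -4
0 5 -5
0 6 -6
0 7 -7
0 8 -8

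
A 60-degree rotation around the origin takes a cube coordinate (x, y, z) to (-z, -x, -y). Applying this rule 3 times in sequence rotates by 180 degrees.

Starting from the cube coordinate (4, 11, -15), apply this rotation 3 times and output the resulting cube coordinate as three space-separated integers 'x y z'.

Answer: -4 -11 15

Derivation:
Start: (4, 11, -15)
Step 1: (4, 11, -15) -> (-(-15), -(4), -(11)) = (15, -4, -11)
Step 2: (15, -4, -11) -> (-(-11), -(15), -(-4)) = (11, -15, 4)
Step 3: (11, -15, 4) -> (-(4), -(11), -(-15)) = (-4, -11, 15)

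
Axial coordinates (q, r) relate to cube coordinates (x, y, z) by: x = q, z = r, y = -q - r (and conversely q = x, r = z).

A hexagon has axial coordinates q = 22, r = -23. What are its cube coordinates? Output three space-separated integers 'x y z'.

x = q = 22
z = r = -23
y = -x - z = -(22) - (-23) = 1

Answer: 22 1 -23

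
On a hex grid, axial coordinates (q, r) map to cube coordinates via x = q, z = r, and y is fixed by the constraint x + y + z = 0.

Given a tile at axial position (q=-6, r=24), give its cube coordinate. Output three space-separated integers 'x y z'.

x = q = -6
z = r = 24
y = -x - z = -(-6) - (24) = -18

Answer: -6 -18 24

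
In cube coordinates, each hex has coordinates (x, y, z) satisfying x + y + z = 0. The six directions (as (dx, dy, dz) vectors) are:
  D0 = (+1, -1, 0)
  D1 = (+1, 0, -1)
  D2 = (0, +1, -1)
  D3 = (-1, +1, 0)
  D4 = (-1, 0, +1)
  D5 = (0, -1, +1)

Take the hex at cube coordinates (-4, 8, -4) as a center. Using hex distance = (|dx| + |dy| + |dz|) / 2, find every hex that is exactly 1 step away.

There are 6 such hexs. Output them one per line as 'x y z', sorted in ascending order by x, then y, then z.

Answer: -5 8 -3
-5 9 -4
-4 7 -3
-4 9 -5
-3 7 -4
-3 8 -5

Derivation:
Walk ring at distance 1 from (-4, 8, -4):
Start at center + D4*1 = (-5, 8, -3)
  hex 0: (-5, 8, -3)
  hex 1: (-4, 7, -3)
  hex 2: (-3, 7, -4)
  hex 3: (-3, 8, -5)
  hex 4: (-4, 9, -5)
  hex 5: (-5, 9, -4)
Sorted: 6 hexes.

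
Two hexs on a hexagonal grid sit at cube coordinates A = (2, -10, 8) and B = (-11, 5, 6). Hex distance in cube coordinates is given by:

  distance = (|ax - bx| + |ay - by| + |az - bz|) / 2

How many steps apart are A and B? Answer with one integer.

Answer: 15

Derivation:
|ax - bx| = |2 - (-11)| = 13
|ay - by| = |-10 - 5| = 15
|az - bz| = |8 - 6| = 2
distance = (13 + 15 + 2) / 2 = 30 / 2 = 15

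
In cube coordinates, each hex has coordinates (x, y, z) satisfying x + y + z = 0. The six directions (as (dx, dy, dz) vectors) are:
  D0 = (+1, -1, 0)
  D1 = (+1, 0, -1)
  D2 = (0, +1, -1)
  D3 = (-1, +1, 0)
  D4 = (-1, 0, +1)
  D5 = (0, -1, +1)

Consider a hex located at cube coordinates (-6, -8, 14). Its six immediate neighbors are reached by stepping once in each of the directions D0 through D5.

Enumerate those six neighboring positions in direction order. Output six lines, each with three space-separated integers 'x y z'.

Answer: -5 -9 14
-5 -8 13
-6 -7 13
-7 -7 14
-7 -8 15
-6 -9 15

Derivation:
Center: (-6, -8, 14). Add each direction:
  D0: (-6, -8, 14) + (1, -1, 0) = (-5, -9, 14)
  D1: (-6, -8, 14) + (1, 0, -1) = (-5, -8, 13)
  D2: (-6, -8, 14) + (0, 1, -1) = (-6, -7, 13)
  D3: (-6, -8, 14) + (-1, 1, 0) = (-7, -7, 14)
  D4: (-6, -8, 14) + (-1, 0, 1) = (-7, -8, 15)
  D5: (-6, -8, 14) + (0, -1, 1) = (-6, -9, 15)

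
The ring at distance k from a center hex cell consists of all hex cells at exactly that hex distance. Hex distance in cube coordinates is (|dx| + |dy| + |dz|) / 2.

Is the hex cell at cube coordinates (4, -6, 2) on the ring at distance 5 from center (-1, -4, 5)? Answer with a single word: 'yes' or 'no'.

|px - cx| = |4 - (-1)| = 5
|py - cy| = |-6 - (-4)| = 2
|pz - cz| = |2 - 5| = 3
distance = (5+2+3)/2 = 10/2 = 5
radius = 5; distance == radius -> yes

Answer: yes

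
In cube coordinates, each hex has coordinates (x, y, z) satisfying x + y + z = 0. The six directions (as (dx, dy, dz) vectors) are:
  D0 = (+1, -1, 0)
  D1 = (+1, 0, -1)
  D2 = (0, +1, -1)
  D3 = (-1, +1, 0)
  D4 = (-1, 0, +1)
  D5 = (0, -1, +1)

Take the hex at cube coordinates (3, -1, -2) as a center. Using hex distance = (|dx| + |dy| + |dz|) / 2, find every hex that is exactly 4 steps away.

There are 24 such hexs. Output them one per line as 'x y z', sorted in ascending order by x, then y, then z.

Answer: -1 -1 2
-1 0 1
-1 1 0
-1 2 -1
-1 3 -2
0 -2 2
0 3 -3
1 -3 2
1 3 -4
2 -4 2
2 3 -5
3 -5 2
3 3 -6
4 -5 1
4 2 -6
5 -5 0
5 1 -6
6 -5 -1
6 0 -6
7 -5 -2
7 -4 -3
7 -3 -4
7 -2 -5
7 -1 -6

Derivation:
Walk ring at distance 4 from (3, -1, -2):
Start at center + D4*4 = (-1, -1, 2)
  hex 0: (-1, -1, 2)
  hex 1: (0, -2, 2)
  hex 2: (1, -3, 2)
  hex 3: (2, -4, 2)
  hex 4: (3, -5, 2)
  hex 5: (4, -5, 1)
  hex 6: (5, -5, 0)
  hex 7: (6, -5, -1)
  hex 8: (7, -5, -2)
  hex 9: (7, -4, -3)
  hex 10: (7, -3, -4)
  hex 11: (7, -2, -5)
  hex 12: (7, -1, -6)
  hex 13: (6, 0, -6)
  hex 14: (5, 1, -6)
  hex 15: (4, 2, -6)
  hex 16: (3, 3, -6)
  hex 17: (2, 3, -5)
  hex 18: (1, 3, -4)
  hex 19: (0, 3, -3)
  hex 20: (-1, 3, -2)
  hex 21: (-1, 2, -1)
  hex 22: (-1, 1, 0)
  hex 23: (-1, 0, 1)
Sorted: 24 hexes.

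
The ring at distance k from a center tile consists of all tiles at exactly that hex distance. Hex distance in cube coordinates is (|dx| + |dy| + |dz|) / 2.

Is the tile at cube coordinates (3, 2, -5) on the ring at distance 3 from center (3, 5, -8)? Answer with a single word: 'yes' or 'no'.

Answer: yes

Derivation:
|px - cx| = |3 - 3| = 0
|py - cy| = |2 - 5| = 3
|pz - cz| = |-5 - (-8)| = 3
distance = (0+3+3)/2 = 6/2 = 3
radius = 3; distance == radius -> yes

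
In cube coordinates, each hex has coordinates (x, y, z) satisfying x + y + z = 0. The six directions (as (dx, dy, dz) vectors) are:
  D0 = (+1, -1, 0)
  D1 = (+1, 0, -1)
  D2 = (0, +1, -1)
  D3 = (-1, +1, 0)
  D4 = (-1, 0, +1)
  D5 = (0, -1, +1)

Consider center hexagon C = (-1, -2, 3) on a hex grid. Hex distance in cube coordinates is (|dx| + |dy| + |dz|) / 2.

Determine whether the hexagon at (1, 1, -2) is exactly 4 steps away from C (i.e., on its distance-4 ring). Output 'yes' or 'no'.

|px - cx| = |1 - (-1)| = 2
|py - cy| = |1 - (-2)| = 3
|pz - cz| = |-2 - 3| = 5
distance = (2+3+5)/2 = 10/2 = 5
radius = 4; distance != radius -> no

Answer: no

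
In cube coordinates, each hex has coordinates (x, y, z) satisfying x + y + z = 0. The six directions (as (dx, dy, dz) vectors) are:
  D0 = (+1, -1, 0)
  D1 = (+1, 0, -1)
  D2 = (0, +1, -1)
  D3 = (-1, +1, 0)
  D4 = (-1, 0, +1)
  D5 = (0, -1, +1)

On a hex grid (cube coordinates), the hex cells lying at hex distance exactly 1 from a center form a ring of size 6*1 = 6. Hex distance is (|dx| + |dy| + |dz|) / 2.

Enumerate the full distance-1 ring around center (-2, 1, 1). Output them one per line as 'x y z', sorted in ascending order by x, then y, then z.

Walk ring at distance 1 from (-2, 1, 1):
Start at center + D4*1 = (-3, 1, 2)
  hex 0: (-3, 1, 2)
  hex 1: (-2, 0, 2)
  hex 2: (-1, 0, 1)
  hex 3: (-1, 1, 0)
  hex 4: (-2, 2, 0)
  hex 5: (-3, 2, 1)
Sorted: 6 hexes.

Answer: -3 1 2
-3 2 1
-2 0 2
-2 2 0
-1 0 1
-1 1 0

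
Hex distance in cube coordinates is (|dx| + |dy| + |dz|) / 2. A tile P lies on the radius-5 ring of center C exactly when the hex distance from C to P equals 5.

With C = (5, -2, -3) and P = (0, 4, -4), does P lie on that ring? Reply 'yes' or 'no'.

|px - cx| = |0 - 5| = 5
|py - cy| = |4 - (-2)| = 6
|pz - cz| = |-4 - (-3)| = 1
distance = (5+6+1)/2 = 12/2 = 6
radius = 5; distance != radius -> no

Answer: no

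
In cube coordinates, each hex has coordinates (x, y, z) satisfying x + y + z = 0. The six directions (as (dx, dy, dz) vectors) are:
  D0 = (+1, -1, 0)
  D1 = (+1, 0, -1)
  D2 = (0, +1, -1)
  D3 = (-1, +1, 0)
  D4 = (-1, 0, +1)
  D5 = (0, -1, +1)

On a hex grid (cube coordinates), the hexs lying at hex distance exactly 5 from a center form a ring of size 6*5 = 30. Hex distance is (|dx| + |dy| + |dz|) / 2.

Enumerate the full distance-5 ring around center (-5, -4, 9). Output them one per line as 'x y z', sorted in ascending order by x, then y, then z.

Answer: -10 -4 14
-10 -3 13
-10 -2 12
-10 -1 11
-10 0 10
-10 1 9
-9 -5 14
-9 1 8
-8 -6 14
-8 1 7
-7 -7 14
-7 1 6
-6 -8 14
-6 1 5
-5 -9 14
-5 1 4
-4 -9 13
-4 0 4
-3 -9 12
-3 -1 4
-2 -9 11
-2 -2 4
-1 -9 10
-1 -3 4
0 -9 9
0 -8 8
0 -7 7
0 -6 6
0 -5 5
0 -4 4

Derivation:
Walk ring at distance 5 from (-5, -4, 9):
Start at center + D4*5 = (-10, -4, 14)
  hex 0: (-10, -4, 14)
  hex 1: (-9, -5, 14)
  hex 2: (-8, -6, 14)
  hex 3: (-7, -7, 14)
  hex 4: (-6, -8, 14)
  hex 5: (-5, -9, 14)
  hex 6: (-4, -9, 13)
  hex 7: (-3, -9, 12)
  hex 8: (-2, -9, 11)
  hex 9: (-1, -9, 10)
  hex 10: (0, -9, 9)
  hex 11: (0, -8, 8)
  hex 12: (0, -7, 7)
  hex 13: (0, -6, 6)
  hex 14: (0, -5, 5)
  hex 15: (0, -4, 4)
  hex 16: (-1, -3, 4)
  hex 17: (-2, -2, 4)
  hex 18: (-3, -1, 4)
  hex 19: (-4, 0, 4)
  hex 20: (-5, 1, 4)
  hex 21: (-6, 1, 5)
  hex 22: (-7, 1, 6)
  hex 23: (-8, 1, 7)
  hex 24: (-9, 1, 8)
  hex 25: (-10, 1, 9)
  hex 26: (-10, 0, 10)
  hex 27: (-10, -1, 11)
  hex 28: (-10, -2, 12)
  hex 29: (-10, -3, 13)
Sorted: 30 hexes.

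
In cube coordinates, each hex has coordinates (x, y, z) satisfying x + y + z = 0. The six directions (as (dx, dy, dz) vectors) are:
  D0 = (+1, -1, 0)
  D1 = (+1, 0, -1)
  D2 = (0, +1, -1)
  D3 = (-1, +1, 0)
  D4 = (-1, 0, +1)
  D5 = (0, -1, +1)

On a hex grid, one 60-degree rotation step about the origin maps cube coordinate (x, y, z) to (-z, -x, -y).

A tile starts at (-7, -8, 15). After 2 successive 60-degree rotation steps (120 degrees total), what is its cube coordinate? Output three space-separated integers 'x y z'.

Start: (-7, -8, 15)
Step 1: (-7, -8, 15) -> (-(15), -(-7), -(-8)) = (-15, 7, 8)
Step 2: (-15, 7, 8) -> (-(8), -(-15), -(7)) = (-8, 15, -7)

Answer: -8 15 -7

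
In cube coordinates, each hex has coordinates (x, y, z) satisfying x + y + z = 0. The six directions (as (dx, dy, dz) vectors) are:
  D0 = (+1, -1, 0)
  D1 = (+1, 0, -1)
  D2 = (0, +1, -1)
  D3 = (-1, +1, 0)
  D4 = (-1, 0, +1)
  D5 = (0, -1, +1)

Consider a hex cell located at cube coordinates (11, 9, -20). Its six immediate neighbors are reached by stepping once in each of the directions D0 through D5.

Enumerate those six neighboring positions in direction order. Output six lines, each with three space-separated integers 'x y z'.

Center: (11, 9, -20). Add each direction:
  D0: (11, 9, -20) + (1, -1, 0) = (12, 8, -20)
  D1: (11, 9, -20) + (1, 0, -1) = (12, 9, -21)
  D2: (11, 9, -20) + (0, 1, -1) = (11, 10, -21)
  D3: (11, 9, -20) + (-1, 1, 0) = (10, 10, -20)
  D4: (11, 9, -20) + (-1, 0, 1) = (10, 9, -19)
  D5: (11, 9, -20) + (0, -1, 1) = (11, 8, -19)

Answer: 12 8 -20
12 9 -21
11 10 -21
10 10 -20
10 9 -19
11 8 -19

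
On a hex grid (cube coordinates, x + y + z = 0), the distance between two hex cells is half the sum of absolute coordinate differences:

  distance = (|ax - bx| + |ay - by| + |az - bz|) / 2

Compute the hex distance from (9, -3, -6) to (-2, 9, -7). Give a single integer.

Answer: 12

Derivation:
|ax - bx| = |9 - (-2)| = 11
|ay - by| = |-3 - 9| = 12
|az - bz| = |-6 - (-7)| = 1
distance = (11 + 12 + 1) / 2 = 24 / 2 = 12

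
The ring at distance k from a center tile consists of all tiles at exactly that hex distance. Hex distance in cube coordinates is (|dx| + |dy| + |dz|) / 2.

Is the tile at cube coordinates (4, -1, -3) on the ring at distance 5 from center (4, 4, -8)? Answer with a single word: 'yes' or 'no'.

|px - cx| = |4 - 4| = 0
|py - cy| = |-1 - 4| = 5
|pz - cz| = |-3 - (-8)| = 5
distance = (0+5+5)/2 = 10/2 = 5
radius = 5; distance == radius -> yes

Answer: yes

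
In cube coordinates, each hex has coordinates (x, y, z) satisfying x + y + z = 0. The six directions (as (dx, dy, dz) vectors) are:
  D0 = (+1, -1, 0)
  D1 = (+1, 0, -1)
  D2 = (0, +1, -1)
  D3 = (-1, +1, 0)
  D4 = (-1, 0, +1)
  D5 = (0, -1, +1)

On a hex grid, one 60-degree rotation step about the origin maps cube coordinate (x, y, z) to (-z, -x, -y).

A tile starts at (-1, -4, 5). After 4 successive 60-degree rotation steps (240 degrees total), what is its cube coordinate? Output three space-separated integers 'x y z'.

Start: (-1, -4, 5)
Step 1: (-1, -4, 5) -> (-(5), -(-1), -(-4)) = (-5, 1, 4)
Step 2: (-5, 1, 4) -> (-(4), -(-5), -(1)) = (-4, 5, -1)
Step 3: (-4, 5, -1) -> (-(-1), -(-4), -(5)) = (1, 4, -5)
Step 4: (1, 4, -5) -> (-(-5), -(1), -(4)) = (5, -1, -4)

Answer: 5 -1 -4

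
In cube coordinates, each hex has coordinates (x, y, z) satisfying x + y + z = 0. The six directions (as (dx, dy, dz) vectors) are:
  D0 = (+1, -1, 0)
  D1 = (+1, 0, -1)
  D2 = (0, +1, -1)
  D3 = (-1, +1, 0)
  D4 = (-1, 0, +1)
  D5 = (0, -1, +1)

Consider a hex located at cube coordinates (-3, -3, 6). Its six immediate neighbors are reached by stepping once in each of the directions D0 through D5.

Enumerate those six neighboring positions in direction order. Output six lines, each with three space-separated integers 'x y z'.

Answer: -2 -4 6
-2 -3 5
-3 -2 5
-4 -2 6
-4 -3 7
-3 -4 7

Derivation:
Center: (-3, -3, 6). Add each direction:
  D0: (-3, -3, 6) + (1, -1, 0) = (-2, -4, 6)
  D1: (-3, -3, 6) + (1, 0, -1) = (-2, -3, 5)
  D2: (-3, -3, 6) + (0, 1, -1) = (-3, -2, 5)
  D3: (-3, -3, 6) + (-1, 1, 0) = (-4, -2, 6)
  D4: (-3, -3, 6) + (-1, 0, 1) = (-4, -3, 7)
  D5: (-3, -3, 6) + (0, -1, 1) = (-3, -4, 7)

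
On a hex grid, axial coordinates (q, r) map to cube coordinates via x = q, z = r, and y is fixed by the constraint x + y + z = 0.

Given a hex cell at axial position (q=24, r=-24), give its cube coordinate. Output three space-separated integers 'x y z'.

Answer: 24 0 -24

Derivation:
x = q = 24
z = r = -24
y = -x - z = -(24) - (-24) = 0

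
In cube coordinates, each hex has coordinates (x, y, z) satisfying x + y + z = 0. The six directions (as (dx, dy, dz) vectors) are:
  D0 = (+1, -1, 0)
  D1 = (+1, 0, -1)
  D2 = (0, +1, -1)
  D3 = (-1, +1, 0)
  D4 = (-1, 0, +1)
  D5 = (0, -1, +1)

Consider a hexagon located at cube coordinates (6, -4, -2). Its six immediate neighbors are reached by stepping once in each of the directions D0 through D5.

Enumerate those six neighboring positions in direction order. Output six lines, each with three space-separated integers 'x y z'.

Answer: 7 -5 -2
7 -4 -3
6 -3 -3
5 -3 -2
5 -4 -1
6 -5 -1

Derivation:
Center: (6, -4, -2). Add each direction:
  D0: (6, -4, -2) + (1, -1, 0) = (7, -5, -2)
  D1: (6, -4, -2) + (1, 0, -1) = (7, -4, -3)
  D2: (6, -4, -2) + (0, 1, -1) = (6, -3, -3)
  D3: (6, -4, -2) + (-1, 1, 0) = (5, -3, -2)
  D4: (6, -4, -2) + (-1, 0, 1) = (5, -4, -1)
  D5: (6, -4, -2) + (0, -1, 1) = (6, -5, -1)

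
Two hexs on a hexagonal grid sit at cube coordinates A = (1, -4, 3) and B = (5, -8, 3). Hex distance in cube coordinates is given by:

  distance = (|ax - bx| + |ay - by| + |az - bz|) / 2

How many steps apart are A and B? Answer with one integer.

|ax - bx| = |1 - 5| = 4
|ay - by| = |-4 - (-8)| = 4
|az - bz| = |3 - 3| = 0
distance = (4 + 4 + 0) / 2 = 8 / 2 = 4

Answer: 4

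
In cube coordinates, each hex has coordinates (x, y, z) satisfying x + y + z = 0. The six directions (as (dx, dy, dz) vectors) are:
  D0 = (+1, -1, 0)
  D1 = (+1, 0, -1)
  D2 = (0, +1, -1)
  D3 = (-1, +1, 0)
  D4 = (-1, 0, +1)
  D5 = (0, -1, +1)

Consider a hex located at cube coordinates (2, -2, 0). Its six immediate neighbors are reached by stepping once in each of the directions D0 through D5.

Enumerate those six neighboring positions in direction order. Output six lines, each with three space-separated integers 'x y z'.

Center: (2, -2, 0). Add each direction:
  D0: (2, -2, 0) + (1, -1, 0) = (3, -3, 0)
  D1: (2, -2, 0) + (1, 0, -1) = (3, -2, -1)
  D2: (2, -2, 0) + (0, 1, -1) = (2, -1, -1)
  D3: (2, -2, 0) + (-1, 1, 0) = (1, -1, 0)
  D4: (2, -2, 0) + (-1, 0, 1) = (1, -2, 1)
  D5: (2, -2, 0) + (0, -1, 1) = (2, -3, 1)

Answer: 3 -3 0
3 -2 -1
2 -1 -1
1 -1 0
1 -2 1
2 -3 1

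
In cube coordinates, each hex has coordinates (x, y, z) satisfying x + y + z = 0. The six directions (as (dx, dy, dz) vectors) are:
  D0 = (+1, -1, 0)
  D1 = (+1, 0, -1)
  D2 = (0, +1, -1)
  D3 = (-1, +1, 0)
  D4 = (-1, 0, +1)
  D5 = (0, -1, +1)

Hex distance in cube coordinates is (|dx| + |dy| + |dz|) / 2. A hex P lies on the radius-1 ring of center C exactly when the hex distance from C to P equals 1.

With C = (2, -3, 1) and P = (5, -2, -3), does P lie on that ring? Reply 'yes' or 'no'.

|px - cx| = |5 - 2| = 3
|py - cy| = |-2 - (-3)| = 1
|pz - cz| = |-3 - 1| = 4
distance = (3+1+4)/2 = 8/2 = 4
radius = 1; distance != radius -> no

Answer: no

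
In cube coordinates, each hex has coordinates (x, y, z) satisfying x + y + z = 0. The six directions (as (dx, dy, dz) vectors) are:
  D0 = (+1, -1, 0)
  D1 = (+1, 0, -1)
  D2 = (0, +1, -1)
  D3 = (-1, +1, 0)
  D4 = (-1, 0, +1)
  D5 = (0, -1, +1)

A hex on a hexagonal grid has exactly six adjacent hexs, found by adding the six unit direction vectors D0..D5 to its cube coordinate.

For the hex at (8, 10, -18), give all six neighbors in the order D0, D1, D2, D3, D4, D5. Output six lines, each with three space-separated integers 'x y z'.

Answer: 9 9 -18
9 10 -19
8 11 -19
7 11 -18
7 10 -17
8 9 -17

Derivation:
Center: (8, 10, -18). Add each direction:
  D0: (8, 10, -18) + (1, -1, 0) = (9, 9, -18)
  D1: (8, 10, -18) + (1, 0, -1) = (9, 10, -19)
  D2: (8, 10, -18) + (0, 1, -1) = (8, 11, -19)
  D3: (8, 10, -18) + (-1, 1, 0) = (7, 11, -18)
  D4: (8, 10, -18) + (-1, 0, 1) = (7, 10, -17)
  D5: (8, 10, -18) + (0, -1, 1) = (8, 9, -17)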